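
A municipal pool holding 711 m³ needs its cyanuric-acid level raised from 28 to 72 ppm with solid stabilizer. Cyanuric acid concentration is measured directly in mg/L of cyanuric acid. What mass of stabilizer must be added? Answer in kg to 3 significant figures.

Volume: 711 m³ = 711,000 L.
CYA to add: (72 − 28) = 44 mg/L × 711,000 L = 31,280 g cyanuric acid.

31.3 kg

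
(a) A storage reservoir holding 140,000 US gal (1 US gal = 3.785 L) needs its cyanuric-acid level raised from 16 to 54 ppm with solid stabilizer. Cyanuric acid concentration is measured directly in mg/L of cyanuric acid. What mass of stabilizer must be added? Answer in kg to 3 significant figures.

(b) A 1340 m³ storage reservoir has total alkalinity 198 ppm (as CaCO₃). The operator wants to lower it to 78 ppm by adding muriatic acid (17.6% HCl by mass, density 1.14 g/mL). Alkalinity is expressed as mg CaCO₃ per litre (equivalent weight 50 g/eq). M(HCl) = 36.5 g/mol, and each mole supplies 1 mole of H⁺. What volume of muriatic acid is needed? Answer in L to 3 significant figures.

(a) Volume: 140,000 US gal × 3.785 L/gal = 529,900 L.
(a) CYA to add: (54 − 16) = 38 mg/L × 529,900 L = 20,140 g cyanuric acid.

(b) Volume: 1340 m³ = 1,340,000 L.
(b) Alkalinity to neutralize: (198 − 78) = 120 mg/L as CaCO₃ × 1,340,000 L = 160,800 g as CaCO₃.
(b) Equivalents of H⁺ required: 160,800 ÷ 50 g/eq = 3216 eq = 3216 mol HCl.
(b) Mass of HCl: 3216 × 36.5 = 117,400 g.
(b) Mass of 17.6% solution: 117,400 / 0.176 = 667,000 g.
(b) Volume: 667,000 g ÷ 1.14 g/mL = 585,000 mL.

(a) 20.1 kg; (b) 585 L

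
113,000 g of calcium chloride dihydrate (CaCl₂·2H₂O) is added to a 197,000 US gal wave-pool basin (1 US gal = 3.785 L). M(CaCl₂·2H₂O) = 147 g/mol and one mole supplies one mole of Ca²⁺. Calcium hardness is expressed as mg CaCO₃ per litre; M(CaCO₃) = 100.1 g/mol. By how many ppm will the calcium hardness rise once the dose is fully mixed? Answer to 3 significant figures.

103 ppm

Volume: 197,000 US gal × 3.785 L/gal = 745,645 L.
Moles of Ca²⁺: 113,000 g ÷ 147 g/mol = 768.7 mol.
As CaCO₃: 768.7 mol × 100.1 g/mol = 76,950 g.
Rise: 76,950 g / 745,645 L × 1000 = 103.2 mg/L.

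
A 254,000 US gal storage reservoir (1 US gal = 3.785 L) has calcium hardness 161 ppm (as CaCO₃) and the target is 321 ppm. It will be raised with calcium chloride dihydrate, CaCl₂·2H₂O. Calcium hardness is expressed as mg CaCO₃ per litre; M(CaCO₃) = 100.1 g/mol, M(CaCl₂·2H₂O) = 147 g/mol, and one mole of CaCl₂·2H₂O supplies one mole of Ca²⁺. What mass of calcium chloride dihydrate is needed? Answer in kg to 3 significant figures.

Volume: 254,000 US gal × 3.785 L/gal = 961,390 L.
Hardness to add: (321 − 161) = 160 mg/L as CaCO₃ × 961,390 L = 153,800 g as CaCO₃.
Moles of Ca²⁺ (1 mol Ca²⁺ ≡ 1 mol CaCO₃): 153,800 / 100.1 g/mol = 1537 mol.
Mass of CaCl₂·2H₂O: 1537 × 147 = 225,900 g.

226 kg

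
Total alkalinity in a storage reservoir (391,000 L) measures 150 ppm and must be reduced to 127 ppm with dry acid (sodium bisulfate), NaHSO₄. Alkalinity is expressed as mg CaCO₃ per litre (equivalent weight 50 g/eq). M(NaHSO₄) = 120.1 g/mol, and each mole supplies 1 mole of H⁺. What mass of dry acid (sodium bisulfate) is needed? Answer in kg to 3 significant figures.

21.6 kg

Alkalinity to neutralize: (150 − 127) = 23 mg/L as CaCO₃ × 391,000 L = 8993 g as CaCO₃.
Equivalents of H⁺ required: 8993 ÷ 50 g/eq = 179.9 eq = 179.9 mol NaHSO₄.
Mass of NaHSO₄: 179.9 × 120.1 = 21,600 g.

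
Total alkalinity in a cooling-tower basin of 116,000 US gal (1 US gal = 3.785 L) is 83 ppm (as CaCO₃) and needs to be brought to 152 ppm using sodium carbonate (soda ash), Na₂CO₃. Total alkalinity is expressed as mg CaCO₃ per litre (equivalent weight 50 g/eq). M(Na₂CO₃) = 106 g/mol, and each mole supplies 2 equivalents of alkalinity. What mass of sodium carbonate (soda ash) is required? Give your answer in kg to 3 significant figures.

32.1 kg

Volume: 116,000 US gal × 3.785 L/gal = 439,060 L.
Alkalinity to add: (152 − 83) = 69 mg/L as CaCO₃ × 439,060 L = 30,300 g as CaCO₃.
Equivalents: 30,300 g ÷ 50 g/eq = 605.9 eq.
Each mole of Na₂CO₃ supplies 2 eq, so 605.9 / 2 = 303 mol.
Mass: 303 mol × 106 g/mol = 32,110 g.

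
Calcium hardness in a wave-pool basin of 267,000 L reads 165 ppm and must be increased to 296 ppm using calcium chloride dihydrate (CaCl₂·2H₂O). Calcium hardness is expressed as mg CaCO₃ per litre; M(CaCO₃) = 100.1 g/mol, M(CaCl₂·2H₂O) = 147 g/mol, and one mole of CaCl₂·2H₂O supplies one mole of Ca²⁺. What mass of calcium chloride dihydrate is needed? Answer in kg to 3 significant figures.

Hardness to add: (296 − 165) = 131 mg/L as CaCO₃ × 267,000 L = 34,980 g as CaCO₃.
Moles of Ca²⁺ (1 mol Ca²⁺ ≡ 1 mol CaCO₃): 34,980 / 100.1 g/mol = 349.4 mol.
Mass of CaCl₂·2H₂O: 349.4 × 147 = 51,360 g.

51.4 kg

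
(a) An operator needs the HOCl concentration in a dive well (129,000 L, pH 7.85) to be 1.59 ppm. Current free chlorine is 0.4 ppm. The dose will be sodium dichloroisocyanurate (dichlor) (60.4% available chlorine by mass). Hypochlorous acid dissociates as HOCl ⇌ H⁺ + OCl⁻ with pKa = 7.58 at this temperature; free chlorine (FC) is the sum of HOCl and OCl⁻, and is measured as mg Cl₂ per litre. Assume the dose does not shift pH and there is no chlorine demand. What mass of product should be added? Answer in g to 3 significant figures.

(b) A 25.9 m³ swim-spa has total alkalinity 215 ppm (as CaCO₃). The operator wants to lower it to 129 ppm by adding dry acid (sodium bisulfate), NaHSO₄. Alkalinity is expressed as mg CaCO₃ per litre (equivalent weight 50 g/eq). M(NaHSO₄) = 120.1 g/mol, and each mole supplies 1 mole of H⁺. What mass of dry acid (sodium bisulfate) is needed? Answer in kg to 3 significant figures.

(a) [OCl⁻]/[HOCl] = 10^(pH − pKa) = 10^(7.85 − 7.58) = 1.862; fraction as HOCl = 1/(1 + 1.862) = 0.3494.
(a) Free chlorine required for 1.59 ppm HOCl: 1.59 / 0.3494 = 4.551 ppm.
(a) FC to add: 4.551 − 0.4 = 4.151 mg/L as Cl₂.
(a) Cl₂ equivalent: 4.151 mg/L × 129,000 L = 535.4 g.
(a) Product at 60.4% available Cl: 535.4 / 0.604 = 886.5 g.

(b) Volume: 25.9 m³ = 25,900 L.
(b) Alkalinity to neutralize: (215 − 129) = 86 mg/L as CaCO₃ × 25,900 L = 2227 g as CaCO₃.
(b) Equivalents of H⁺ required: 2227 ÷ 50 g/eq = 44.55 eq = 44.55 mol NaHSO₄.
(b) Mass of NaHSO₄: 44.55 × 120.1 = 5350 g.

(a) 886 g; (b) 5.35 kg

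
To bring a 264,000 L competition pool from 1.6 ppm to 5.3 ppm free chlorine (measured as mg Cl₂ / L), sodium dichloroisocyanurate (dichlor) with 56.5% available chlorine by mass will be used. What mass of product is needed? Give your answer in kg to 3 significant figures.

1.73 kg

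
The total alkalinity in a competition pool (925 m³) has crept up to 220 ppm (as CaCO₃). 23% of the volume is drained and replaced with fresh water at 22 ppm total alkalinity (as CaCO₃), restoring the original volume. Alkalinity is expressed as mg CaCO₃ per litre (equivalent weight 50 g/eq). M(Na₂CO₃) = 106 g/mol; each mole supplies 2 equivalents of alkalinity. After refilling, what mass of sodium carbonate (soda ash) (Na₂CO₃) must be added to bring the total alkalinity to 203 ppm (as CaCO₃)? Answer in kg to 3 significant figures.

28.0 kg

Volume: 925 m³ = 925,000 L.
After draining 23% and refilling: 220 × 0.77 + 22 × 0.23 = 174.46 ppm.
Deficit to target: 203 − 174.46 = 28.54 mg/L.
As CaCO₃: 28.54 mg/L × 925,000 L = 26,400 g; ÷ 50 g/eq ÷ 2 = 264 mol Na₂CO₃.
Mass: 264 × 106 = 27,980 g.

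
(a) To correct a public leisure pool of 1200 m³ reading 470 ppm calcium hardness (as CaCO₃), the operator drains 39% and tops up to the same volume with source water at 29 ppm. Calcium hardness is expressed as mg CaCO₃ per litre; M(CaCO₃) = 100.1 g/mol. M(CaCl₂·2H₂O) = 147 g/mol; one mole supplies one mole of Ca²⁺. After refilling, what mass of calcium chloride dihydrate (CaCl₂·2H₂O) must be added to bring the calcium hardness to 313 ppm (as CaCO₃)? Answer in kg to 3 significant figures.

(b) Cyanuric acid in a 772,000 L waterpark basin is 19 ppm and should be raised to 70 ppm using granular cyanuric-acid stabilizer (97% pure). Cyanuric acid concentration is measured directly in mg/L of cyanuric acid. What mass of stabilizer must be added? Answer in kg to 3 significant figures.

(a) Volume: 1200 m³ = 1,200,000 L.
(a) After draining 39% and refilling: 470 × 0.61 + 29 × 0.39 = 298.01 ppm.
(a) Deficit to target: 313 − 298.01 = 14.99 mg/L.
(a) As CaCO₃: 14.99 mg/L × 1,200,000 L = 17,990 g; ÷ 100.1 = 179.7 mol Ca²⁺.
(a) Mass: 179.7 × 147 = 26,420 g.

(b) CYA to add: (70 − 19) = 51 mg/L × 772,000 L = 39,370 g cyanuric acid.
(b) At 97% purity: 39,370 / 0.97 = 40,590 g product.

(a) 26.4 kg; (b) 40.6 kg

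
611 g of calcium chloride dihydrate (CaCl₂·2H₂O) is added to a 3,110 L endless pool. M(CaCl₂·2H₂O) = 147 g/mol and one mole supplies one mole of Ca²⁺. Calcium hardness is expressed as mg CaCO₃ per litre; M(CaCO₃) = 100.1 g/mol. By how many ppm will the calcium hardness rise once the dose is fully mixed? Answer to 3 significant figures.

134 ppm

Moles of Ca²⁺: 611 g ÷ 147 g/mol = 4.156 mol.
As CaCO₃: 4.156 mol × 100.1 g/mol = 416.1 g.
Rise: 416.1 g / 3,110 L × 1000 = 133.8 mg/L.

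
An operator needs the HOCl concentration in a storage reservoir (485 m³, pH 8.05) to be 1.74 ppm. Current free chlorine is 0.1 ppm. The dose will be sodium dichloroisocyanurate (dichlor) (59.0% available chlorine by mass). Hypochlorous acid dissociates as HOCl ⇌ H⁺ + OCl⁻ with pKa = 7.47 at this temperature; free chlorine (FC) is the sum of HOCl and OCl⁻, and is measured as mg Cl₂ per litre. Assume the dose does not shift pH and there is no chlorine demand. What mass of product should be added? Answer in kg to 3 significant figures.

Volume: 485 m³ = 485,000 L.
[OCl⁻]/[HOCl] = 10^(pH − pKa) = 10^(8.05 − 7.47) = 3.802; fraction as HOCl = 1/(1 + 3.802) = 0.2083.
Free chlorine required for 1.74 ppm HOCl: 1.74 / 0.2083 = 8.355 ppm.
FC to add: 8.355 − 0.1 = 8.255 mg/L as Cl₂.
Cl₂ equivalent: 8.255 mg/L × 485,000 L = 4004 g.
Product at 59.0% available Cl: 4004 / 0.59 = 6786 g.

6.79 kg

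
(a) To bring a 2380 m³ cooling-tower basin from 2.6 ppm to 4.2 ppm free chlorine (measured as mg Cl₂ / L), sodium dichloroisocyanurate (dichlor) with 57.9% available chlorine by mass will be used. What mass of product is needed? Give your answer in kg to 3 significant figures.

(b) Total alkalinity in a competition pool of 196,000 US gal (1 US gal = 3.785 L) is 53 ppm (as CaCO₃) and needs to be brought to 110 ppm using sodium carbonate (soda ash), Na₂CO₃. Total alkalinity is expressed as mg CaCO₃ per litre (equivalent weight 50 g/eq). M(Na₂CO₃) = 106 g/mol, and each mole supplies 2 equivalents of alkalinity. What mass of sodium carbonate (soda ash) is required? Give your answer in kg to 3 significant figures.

(a) 6.58 kg; (b) 44.8 kg

(a) Volume: 2380 m³ = 2,380,000 L.
(a) Chlorine deficit: 4.2 − 2.6 = 1.6 ppm = 1.6 mg/L as Cl₂.
(a) Cl₂ equivalent needed: 1.6 mg/L × 2,380,000 L = 3,808,000 mg = 3808 g.
(a) Product at 57.9% available chlorine: 3808 / 0.579 = 6577 g.

(b) Volume: 196,000 US gal × 3.785 L/gal = 741,860 L.
(b) Alkalinity to add: (110 − 53) = 57 mg/L as CaCO₃ × 741,860 L = 42,290 g as CaCO₃.
(b) Equivalents: 42,290 g ÷ 50 g/eq = 845.7 eq.
(b) Each mole of Na₂CO₃ supplies 2 eq, so 845.7 / 2 = 422.9 mol.
(b) Mass: 422.9 mol × 106 g/mol = 44,820 g.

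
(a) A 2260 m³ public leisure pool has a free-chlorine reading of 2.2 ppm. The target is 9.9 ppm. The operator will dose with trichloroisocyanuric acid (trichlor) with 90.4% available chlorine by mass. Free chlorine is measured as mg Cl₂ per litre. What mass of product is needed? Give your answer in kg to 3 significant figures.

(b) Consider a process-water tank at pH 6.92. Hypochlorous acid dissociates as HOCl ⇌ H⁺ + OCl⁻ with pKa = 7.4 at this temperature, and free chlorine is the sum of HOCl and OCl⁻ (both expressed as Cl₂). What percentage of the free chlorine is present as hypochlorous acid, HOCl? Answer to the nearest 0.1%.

(a) 19.2 kg; (b) 75.1%

(a) Volume: 2260 m³ = 2,260,000 L.
(a) Chlorine deficit: 9.9 − 2.2 = 7.7 ppm = 7.7 mg/L as Cl₂.
(a) Cl₂ equivalent needed: 7.7 mg/L × 2,260,000 L = 17,400,000 mg = 17,400 g.
(a) Product at 90.4% available chlorine: 17,400 / 0.904 = 19,250 g.

(b) [OCl⁻]/[HOCl] = 10^(pH − pKa) = 10^(6.92 − 7.4) = 10^-0.48 = 0.3311.
(b) Fraction as HOCl = 1 / (1 + 0.3311) = 0.7512.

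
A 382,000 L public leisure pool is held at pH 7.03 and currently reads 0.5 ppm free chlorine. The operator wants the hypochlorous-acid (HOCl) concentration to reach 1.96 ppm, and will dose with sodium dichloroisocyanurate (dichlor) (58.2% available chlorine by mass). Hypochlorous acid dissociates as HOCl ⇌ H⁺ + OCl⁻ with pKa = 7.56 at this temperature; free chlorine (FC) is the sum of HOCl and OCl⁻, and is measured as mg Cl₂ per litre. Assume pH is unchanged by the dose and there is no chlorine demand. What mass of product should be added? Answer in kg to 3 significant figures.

[OCl⁻]/[HOCl] = 10^(pH − pKa) = 10^(7.03 − 7.56) = 0.2951; fraction as HOCl = 1/(1 + 0.2951) = 0.7721.
Free chlorine required for 1.96 ppm HOCl: 1.96 / 0.7721 = 2.538 ppm.
FC to add: 2.538 − 0.5 = 2.038 mg/L as Cl₂.
Cl₂ equivalent: 2.038 mg/L × 382,000 L = 778.7 g.
Product at 58.2% available Cl: 778.7 / 0.582 = 1338 g.

1.34 kg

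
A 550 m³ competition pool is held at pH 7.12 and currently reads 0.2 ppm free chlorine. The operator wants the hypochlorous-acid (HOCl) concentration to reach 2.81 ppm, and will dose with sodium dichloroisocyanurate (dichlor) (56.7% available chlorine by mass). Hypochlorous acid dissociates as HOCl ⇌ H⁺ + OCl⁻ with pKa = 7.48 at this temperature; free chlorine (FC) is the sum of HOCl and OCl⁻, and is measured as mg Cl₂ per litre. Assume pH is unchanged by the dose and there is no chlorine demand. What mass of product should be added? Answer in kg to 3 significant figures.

3.72 kg

Volume: 550 m³ = 550,000 L.
[OCl⁻]/[HOCl] = 10^(pH − pKa) = 10^(7.12 − 7.48) = 0.4365; fraction as HOCl = 1/(1 + 0.4365) = 0.6961.
Free chlorine required for 2.81 ppm HOCl: 2.81 / 0.6961 = 4.037 ppm.
FC to add: 4.037 − 0.2 = 3.837 mg/L as Cl₂.
Cl₂ equivalent: 3.837 mg/L × 550,000 L = 2110 g.
Product at 56.7% available Cl: 2110 / 0.567 = 3722 g.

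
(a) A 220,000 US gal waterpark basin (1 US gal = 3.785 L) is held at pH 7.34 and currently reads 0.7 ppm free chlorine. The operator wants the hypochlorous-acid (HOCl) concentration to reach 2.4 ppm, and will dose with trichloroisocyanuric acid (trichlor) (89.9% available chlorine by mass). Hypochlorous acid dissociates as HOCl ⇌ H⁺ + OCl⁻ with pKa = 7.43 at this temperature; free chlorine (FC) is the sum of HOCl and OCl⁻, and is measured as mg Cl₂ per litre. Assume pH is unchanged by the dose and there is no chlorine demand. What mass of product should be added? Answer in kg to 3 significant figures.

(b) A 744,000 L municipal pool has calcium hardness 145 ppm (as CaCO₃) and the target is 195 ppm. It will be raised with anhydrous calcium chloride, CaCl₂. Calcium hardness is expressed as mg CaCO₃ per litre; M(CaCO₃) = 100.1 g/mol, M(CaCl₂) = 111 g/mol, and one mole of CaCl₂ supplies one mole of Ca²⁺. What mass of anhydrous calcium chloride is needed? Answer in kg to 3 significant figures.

(a) 3.38 kg; (b) 41.3 kg

(a) Volume: 220,000 US gal × 3.785 L/gal = 832,700 L.
(a) [OCl⁻]/[HOCl] = 10^(pH − pKa) = 10^(7.34 − 7.43) = 0.8128; fraction as HOCl = 1/(1 + 0.8128) = 0.5516.
(a) Free chlorine required for 2.4 ppm HOCl: 2.4 / 0.5516 = 4.351 ppm.
(a) FC to add: 4.351 − 0.7 = 3.651 mg/L as Cl₂.
(a) Cl₂ equivalent: 3.651 mg/L × 832,700 L = 3040 g.
(a) Product at 89.9% available Cl: 3040 / 0.899 = 3382 g.

(b) Hardness to add: (195 − 145) = 50 mg/L as CaCO₃ × 744,000 L = 37,200 g as CaCO₃.
(b) Moles of Ca²⁺ (1 mol Ca²⁺ ≡ 1 mol CaCO₃): 37,200 / 100.1 g/mol = 371.6 mol.
(b) Mass of CaCl₂: 371.6 × 111 = 41,250 g.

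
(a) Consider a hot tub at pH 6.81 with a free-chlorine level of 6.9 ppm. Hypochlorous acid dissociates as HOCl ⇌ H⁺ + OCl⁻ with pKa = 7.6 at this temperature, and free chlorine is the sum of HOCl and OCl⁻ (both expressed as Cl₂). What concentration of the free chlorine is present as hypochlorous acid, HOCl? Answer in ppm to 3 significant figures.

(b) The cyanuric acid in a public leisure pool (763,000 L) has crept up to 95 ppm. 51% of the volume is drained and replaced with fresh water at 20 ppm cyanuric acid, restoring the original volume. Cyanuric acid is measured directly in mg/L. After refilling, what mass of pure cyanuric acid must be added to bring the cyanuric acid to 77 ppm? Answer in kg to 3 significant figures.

(a) 5.94 ppm; (b) 15.5 kg

(a) [OCl⁻]/[HOCl] = 10^(pH − pKa) = 10^(6.81 − 7.6) = 10^-0.79 = 0.1622.
(a) Fraction as HOCl = 1 / (1 + 0.1622) = 0.8605.
(a) HOCl = 0.8605 × 6.9 ppm = 5.937 ppm.

(b) After draining 51% and refilling: 95 × 0.49 + 20 × 0.51 = 56.75 ppm.
(b) Deficit to target: 77 − 56.75 = 20.25 mg/L.
(b) Mass: 20.25 mg/L × 763,000 L = 15,450 g cyanuric acid.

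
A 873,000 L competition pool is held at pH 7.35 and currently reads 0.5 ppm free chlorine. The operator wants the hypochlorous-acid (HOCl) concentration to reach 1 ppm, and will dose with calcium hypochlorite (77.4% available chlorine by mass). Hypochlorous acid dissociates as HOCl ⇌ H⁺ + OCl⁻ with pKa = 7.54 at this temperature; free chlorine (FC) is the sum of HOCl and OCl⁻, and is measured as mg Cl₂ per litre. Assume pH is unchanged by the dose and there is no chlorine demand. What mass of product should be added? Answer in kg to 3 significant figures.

[OCl⁻]/[HOCl] = 10^(pH − pKa) = 10^(7.35 − 7.54) = 0.6457; fraction as HOCl = 1/(1 + 0.6457) = 0.6077.
Free chlorine required for 1 ppm HOCl: 1 / 0.6077 = 1.646 ppm.
FC to add: 1.646 − 0.5 = 1.146 mg/L as Cl₂.
Cl₂ equivalent: 1.146 mg/L × 873,000 L = 1000 g.
Product at 77.4% available Cl: 1000 / 0.774 = 1292 g.

1.29 kg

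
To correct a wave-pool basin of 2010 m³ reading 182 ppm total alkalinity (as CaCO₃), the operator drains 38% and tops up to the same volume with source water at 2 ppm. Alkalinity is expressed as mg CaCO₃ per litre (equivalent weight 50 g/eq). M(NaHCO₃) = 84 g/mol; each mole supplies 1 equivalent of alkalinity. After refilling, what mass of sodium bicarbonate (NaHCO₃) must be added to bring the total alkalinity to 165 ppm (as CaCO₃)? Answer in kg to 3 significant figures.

174 kg

Volume: 2010 m³ = 2,010,000 L.
After draining 38% and refilling: 182 × 0.62 + 2 × 0.38 = 113.6 ppm.
Deficit to target: 165 − 113.6 = 51.4 mg/L.
As CaCO₃: 51.4 mg/L × 2,010,000 L = 103,300 g; ÷ 50 g/eq ÷ 1 = 2066 mol NaHCO₃.
Mass: 2066 × 84 = 173,600 g.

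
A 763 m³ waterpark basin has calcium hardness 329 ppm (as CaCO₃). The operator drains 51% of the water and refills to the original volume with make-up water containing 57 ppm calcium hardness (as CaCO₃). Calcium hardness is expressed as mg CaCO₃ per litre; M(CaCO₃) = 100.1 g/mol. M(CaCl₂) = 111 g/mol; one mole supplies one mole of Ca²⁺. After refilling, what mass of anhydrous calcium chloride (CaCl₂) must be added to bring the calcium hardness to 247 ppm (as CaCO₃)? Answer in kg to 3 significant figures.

Volume: 763 m³ = 763,000 L.
After draining 51% and refilling: 329 × 0.49 + 57 × 0.51 = 190.28 ppm.
Deficit to target: 247 − 190.28 = 56.72 mg/L.
As CaCO₃: 56.72 mg/L × 763,000 L = 43,280 g; ÷ 100.1 = 432.3 mol Ca²⁺.
Mass: 432.3 × 111 = 47,990 g.

48.0 kg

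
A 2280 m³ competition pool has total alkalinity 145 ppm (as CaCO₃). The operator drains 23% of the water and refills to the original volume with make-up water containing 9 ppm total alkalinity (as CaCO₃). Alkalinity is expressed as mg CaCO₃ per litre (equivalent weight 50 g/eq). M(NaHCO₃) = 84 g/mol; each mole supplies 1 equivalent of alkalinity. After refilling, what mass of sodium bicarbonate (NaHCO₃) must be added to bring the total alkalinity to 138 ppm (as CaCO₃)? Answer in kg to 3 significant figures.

93.0 kg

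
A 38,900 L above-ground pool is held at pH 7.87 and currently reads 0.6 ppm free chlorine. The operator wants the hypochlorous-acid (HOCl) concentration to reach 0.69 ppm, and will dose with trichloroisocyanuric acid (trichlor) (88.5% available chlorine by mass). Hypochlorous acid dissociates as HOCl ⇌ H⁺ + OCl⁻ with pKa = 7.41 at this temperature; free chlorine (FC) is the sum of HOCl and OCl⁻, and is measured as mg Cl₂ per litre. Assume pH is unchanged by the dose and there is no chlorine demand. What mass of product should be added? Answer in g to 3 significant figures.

[OCl⁻]/[HOCl] = 10^(pH − pKa) = 10^(7.87 − 7.41) = 2.884; fraction as HOCl = 1/(1 + 2.884) = 0.2575.
Free chlorine required for 0.69 ppm HOCl: 0.69 / 0.2575 = 2.68 ppm.
FC to add: 2.68 − 0.6 = 2.08 mg/L as Cl₂.
Cl₂ equivalent: 2.08 mg/L × 38,900 L = 80.91 g.
Product at 88.5% available Cl: 80.91 / 0.885 = 91.43 g.

91.4 g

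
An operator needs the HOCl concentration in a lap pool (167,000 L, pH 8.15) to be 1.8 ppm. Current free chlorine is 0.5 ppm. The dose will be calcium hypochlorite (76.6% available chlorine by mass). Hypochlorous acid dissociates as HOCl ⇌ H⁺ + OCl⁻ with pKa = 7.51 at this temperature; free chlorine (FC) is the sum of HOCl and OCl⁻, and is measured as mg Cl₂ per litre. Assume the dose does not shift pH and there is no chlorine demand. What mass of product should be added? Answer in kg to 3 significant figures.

2.00 kg

[OCl⁻]/[HOCl] = 10^(pH − pKa) = 10^(8.15 − 7.51) = 4.365; fraction as HOCl = 1/(1 + 4.365) = 0.1864.
Free chlorine required for 1.8 ppm HOCl: 1.8 / 0.1864 = 9.657 ppm.
FC to add: 9.657 − 0.5 = 9.157 mg/L as Cl₂.
Cl₂ equivalent: 9.157 mg/L × 167,000 L = 1529 g.
Product at 76.6% available Cl: 1529 / 0.766 = 1996 g.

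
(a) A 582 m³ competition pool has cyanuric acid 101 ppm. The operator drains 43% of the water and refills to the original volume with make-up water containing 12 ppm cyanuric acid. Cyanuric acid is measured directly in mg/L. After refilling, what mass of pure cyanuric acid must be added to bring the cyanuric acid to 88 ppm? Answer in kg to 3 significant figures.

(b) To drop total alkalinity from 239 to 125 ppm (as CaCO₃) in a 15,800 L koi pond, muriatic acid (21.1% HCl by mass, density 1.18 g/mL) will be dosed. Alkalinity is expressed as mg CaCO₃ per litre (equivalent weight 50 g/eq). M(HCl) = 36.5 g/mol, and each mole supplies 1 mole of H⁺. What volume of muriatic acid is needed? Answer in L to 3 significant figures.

(a) Volume: 582 m³ = 582,000 L.
(a) After draining 43% and refilling: 101 × 0.57 + 12 × 0.43 = 62.73 ppm.
(a) Deficit to target: 88 − 62.73 = 25.27 mg/L.
(a) Mass: 25.27 mg/L × 582,000 L = 14,710 g cyanuric acid.

(b) Alkalinity to neutralize: (239 − 125) = 114 mg/L as CaCO₃ × 15,800 L = 1801 g as CaCO₃.
(b) Equivalents of H⁺ required: 1801 ÷ 50 g/eq = 36.02 eq = 36.02 mol HCl.
(b) Mass of HCl: 36.02 × 36.5 = 1315 g.
(b) Mass of 21.1% solution: 1315 / 0.211 = 6232 g.
(b) Volume: 6232 g ÷ 1.18 g/mL = 5281 mL.

(a) 14.7 kg; (b) 5.28 L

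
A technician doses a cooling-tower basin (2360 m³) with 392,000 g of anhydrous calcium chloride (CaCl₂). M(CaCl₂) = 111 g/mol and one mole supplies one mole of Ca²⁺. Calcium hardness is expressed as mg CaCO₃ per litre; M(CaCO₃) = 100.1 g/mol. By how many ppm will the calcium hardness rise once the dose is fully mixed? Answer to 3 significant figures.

Volume: 2360 m³ = 2,360,000 L.
Moles of Ca²⁺: 392,000 g ÷ 111 g/mol = 3532 mol.
As CaCO₃: 3532 mol × 100.1 g/mol = 353,500 g.
Rise: 353,500 g / 2,360,000 L × 1000 = 149.8 mg/L.

150 ppm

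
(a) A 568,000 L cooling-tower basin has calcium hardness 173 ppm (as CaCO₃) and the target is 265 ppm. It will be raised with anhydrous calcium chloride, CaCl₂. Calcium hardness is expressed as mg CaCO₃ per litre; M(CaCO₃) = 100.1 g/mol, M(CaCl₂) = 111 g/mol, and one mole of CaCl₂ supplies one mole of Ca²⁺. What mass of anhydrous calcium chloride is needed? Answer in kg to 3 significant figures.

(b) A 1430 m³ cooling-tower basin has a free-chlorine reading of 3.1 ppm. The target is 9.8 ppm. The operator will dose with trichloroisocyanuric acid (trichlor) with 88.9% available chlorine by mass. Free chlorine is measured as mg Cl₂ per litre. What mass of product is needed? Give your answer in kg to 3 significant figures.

(a) 57.9 kg; (b) 10.8 kg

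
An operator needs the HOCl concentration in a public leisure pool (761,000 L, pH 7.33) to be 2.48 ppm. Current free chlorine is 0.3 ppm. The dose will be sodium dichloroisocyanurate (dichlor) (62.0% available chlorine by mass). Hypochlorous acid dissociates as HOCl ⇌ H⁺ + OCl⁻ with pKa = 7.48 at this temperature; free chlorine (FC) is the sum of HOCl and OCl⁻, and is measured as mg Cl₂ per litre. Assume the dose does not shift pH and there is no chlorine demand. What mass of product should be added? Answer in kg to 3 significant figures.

4.83 kg

[OCl⁻]/[HOCl] = 10^(pH − pKa) = 10^(7.33 − 7.48) = 0.7079; fraction as HOCl = 1/(1 + 0.7079) = 0.5855.
Free chlorine required for 2.48 ppm HOCl: 2.48 / 0.5855 = 4.236 ppm.
FC to add: 4.236 − 0.3 = 3.936 mg/L as Cl₂.
Cl₂ equivalent: 3.936 mg/L × 761,000 L = 2995 g.
Product at 62.0% available Cl: 2995 / 0.62 = 4831 g.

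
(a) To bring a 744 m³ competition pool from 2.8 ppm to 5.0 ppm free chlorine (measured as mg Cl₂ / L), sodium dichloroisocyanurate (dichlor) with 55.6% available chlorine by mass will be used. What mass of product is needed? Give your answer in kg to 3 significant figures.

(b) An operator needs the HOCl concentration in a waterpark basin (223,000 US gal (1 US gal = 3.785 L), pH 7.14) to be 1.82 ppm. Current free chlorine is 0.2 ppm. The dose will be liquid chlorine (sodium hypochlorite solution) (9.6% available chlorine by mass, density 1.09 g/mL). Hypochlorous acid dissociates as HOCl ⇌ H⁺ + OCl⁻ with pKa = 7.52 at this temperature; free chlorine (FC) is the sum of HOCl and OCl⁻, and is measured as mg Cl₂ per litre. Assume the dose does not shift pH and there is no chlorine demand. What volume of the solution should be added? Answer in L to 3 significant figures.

(a) 2.94 kg; (b) 19.2 L

(a) Volume: 744 m³ = 744,000 L.
(a) Chlorine deficit: 5.0 − 2.8 = 2.2 ppm = 2.2 mg/L as Cl₂.
(a) Cl₂ equivalent needed: 2.2 mg/L × 744,000 L = 1,637,000 mg = 1637 g.
(a) Product at 55.6% available chlorine: 1637 / 0.556 = 2944 g.

(b) Volume: 223,000 US gal × 3.785 L/gal = 844,055 L.
(b) [OCl⁻]/[HOCl] = 10^(pH − pKa) = 10^(7.14 − 7.52) = 0.4169; fraction as HOCl = 1/(1 + 0.4169) = 0.7058.
(b) Free chlorine required for 1.82 ppm HOCl: 1.82 / 0.7058 = 2.579 ppm.
(b) FC to add: 2.579 − 0.2 = 2.379 mg/L as Cl₂.
(b) Cl₂ equivalent: 2.379 mg/L × 844,055 L = 2008 g.
(b) Product at 9.6% available Cl: 2008 / 0.096 = 20,910 g.
(b) Volume: 20,910 g ÷ 1.09 g/mL = 19,190 mL.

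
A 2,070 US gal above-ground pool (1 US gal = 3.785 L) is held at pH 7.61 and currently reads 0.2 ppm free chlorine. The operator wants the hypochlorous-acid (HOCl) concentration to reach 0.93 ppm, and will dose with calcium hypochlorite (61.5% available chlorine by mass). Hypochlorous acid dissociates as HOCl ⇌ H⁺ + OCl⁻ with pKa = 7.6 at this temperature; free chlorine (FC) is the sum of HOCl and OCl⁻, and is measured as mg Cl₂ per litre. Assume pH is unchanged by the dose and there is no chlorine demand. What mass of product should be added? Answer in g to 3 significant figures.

21.4 g

Volume: 2,070 US gal × 3.785 L/gal = 7,835 L.
[OCl⁻]/[HOCl] = 10^(pH − pKa) = 10^(7.61 − 7.6) = 1.023; fraction as HOCl = 1/(1 + 1.023) = 0.4942.
Free chlorine required for 0.93 ppm HOCl: 0.93 / 0.4942 = 1.882 ppm.
FC to add: 1.882 − 0.2 = 1.682 mg/L as Cl₂.
Cl₂ equivalent: 1.682 mg/L × 7,835 L = 13.18 g.
Product at 61.5% available Cl: 13.18 / 0.615 = 21.42 g.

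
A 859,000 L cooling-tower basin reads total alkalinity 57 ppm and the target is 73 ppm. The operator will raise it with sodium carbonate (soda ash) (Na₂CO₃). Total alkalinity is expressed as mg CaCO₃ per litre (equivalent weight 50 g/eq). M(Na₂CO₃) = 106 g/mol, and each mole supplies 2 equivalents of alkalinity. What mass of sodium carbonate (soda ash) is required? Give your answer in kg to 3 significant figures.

Alkalinity to add: (73 − 57) = 16 mg/L as CaCO₃ × 859,000 L = 13,740 g as CaCO₃.
Equivalents: 13,740 g ÷ 50 g/eq = 274.9 eq.
Each mole of Na₂CO₃ supplies 2 eq, so 274.9 / 2 = 137.4 mol.
Mass: 137.4 mol × 106 g/mol = 14,570 g.

14.6 kg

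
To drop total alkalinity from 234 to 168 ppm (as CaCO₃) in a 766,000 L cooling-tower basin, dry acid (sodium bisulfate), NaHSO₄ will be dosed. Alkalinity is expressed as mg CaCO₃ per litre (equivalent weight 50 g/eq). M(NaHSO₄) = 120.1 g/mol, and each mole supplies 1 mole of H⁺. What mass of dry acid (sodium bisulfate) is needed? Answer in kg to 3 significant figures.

Alkalinity to neutralize: (234 − 168) = 66 mg/L as CaCO₃ × 766,000 L = 50,560 g as CaCO₃.
Equivalents of H⁺ required: 50,560 ÷ 50 g/eq = 1011 eq = 1011 mol NaHSO₄.
Mass of NaHSO₄: 1011 × 120.1 = 121,400 g.

121 kg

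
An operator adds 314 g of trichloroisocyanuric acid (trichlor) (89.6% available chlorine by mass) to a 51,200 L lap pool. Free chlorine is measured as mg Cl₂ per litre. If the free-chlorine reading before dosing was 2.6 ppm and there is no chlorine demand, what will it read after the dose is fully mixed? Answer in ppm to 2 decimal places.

Available chlorine delivered: 314 g × 0.896 = 281.3 g as Cl₂.
Concentration rise: 281.3 g / 51,200 L = 5.495 mg/L = 5.50 ppm.
Final FC: 2.6 + 5.50 = 8.10 ppm.

8.10 ppm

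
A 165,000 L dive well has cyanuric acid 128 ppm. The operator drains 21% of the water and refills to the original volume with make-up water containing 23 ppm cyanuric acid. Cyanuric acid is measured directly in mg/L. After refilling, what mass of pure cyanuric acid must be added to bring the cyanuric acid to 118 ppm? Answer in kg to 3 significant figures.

After draining 21% and refilling: 128 × 0.79 + 23 × 0.21 = 105.95 ppm.
Deficit to target: 118 − 105.95 = 12.05 mg/L.
Mass: 12.05 mg/L × 165,000 L = 1988 g cyanuric acid.

1.99 kg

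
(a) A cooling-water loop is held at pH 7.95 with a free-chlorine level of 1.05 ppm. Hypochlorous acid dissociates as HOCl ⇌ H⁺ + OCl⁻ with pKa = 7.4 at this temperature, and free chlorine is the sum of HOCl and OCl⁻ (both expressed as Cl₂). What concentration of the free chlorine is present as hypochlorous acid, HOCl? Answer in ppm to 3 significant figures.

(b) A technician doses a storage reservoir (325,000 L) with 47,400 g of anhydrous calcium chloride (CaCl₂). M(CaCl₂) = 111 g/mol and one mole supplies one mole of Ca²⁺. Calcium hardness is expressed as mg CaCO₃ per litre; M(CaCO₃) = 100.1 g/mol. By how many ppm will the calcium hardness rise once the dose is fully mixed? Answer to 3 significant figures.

(a) 0.231 ppm; (b) 132 ppm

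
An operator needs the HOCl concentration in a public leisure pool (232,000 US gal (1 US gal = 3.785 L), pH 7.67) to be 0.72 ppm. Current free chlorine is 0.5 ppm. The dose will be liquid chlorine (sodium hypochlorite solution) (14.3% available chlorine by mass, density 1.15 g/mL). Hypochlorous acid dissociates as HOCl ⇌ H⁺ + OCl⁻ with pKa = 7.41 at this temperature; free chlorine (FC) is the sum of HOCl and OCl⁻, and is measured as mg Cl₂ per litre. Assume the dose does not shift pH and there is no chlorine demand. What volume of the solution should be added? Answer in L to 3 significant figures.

Volume: 232,000 US gal × 3.785 L/gal = 878,120 L.
[OCl⁻]/[HOCl] = 10^(pH − pKa) = 10^(7.67 − 7.41) = 1.82; fraction as HOCl = 1/(1 + 1.82) = 0.3546.
Free chlorine required for 0.72 ppm HOCl: 0.72 / 0.3546 = 2.03 ppm.
FC to add: 2.03 − 0.5 = 1.53 mg/L as Cl₂.
Cl₂ equivalent: 1.53 mg/L × 878,120 L = 1344 g.
Product at 14.3% available Cl: 1344 / 0.143 = 9396 g.
Volume: 9396 g ÷ 1.15 g/mL = 8171 mL.

8.17 L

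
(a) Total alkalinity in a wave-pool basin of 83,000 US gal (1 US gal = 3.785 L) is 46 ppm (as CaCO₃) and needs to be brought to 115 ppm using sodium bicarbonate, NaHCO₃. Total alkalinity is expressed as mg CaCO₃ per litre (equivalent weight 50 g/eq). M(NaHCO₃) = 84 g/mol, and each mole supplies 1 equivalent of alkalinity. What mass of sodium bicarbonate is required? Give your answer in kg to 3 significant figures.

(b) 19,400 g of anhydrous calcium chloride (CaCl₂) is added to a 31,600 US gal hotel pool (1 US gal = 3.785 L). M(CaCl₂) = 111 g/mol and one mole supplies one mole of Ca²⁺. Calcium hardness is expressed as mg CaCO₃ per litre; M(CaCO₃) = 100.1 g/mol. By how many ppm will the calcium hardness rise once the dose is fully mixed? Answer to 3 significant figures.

(a) 36.4 kg; (b) 146 ppm

(a) Volume: 83,000 US gal × 3.785 L/gal = 314,155 L.
(a) Alkalinity to add: (115 − 46) = 69 mg/L as CaCO₃ × 314,155 L = 21,680 g as CaCO₃.
(a) Equivalents: 21,680 g ÷ 50 g/eq = 433.5 eq.
(a) NaHCO₃ supplies 1 eq per mole → 433.5 mol.
(a) Mass: 433.5 mol × 84 g/mol = 36,420 g.

(b) Volume: 31,600 US gal × 3.785 L/gal = 119,606 L.
(b) Moles of Ca²⁺: 19,400 g ÷ 111 g/mol = 174.8 mol.
(b) As CaCO₃: 174.8 mol × 100.1 g/mol = 17,490 g.
(b) Rise: 17,490 g / 119,606 L × 1000 = 146.3 mg/L.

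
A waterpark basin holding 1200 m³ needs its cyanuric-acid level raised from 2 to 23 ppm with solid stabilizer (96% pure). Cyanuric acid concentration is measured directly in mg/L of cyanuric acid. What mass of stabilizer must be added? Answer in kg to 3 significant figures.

Volume: 1200 m³ = 1,200,000 L.
CYA to add: (23 − 2) = 21 mg/L × 1,200,000 L = 25,200 g cyanuric acid.
At 96% purity: 25,200 / 0.96 = 26,250 g product.

26.2 kg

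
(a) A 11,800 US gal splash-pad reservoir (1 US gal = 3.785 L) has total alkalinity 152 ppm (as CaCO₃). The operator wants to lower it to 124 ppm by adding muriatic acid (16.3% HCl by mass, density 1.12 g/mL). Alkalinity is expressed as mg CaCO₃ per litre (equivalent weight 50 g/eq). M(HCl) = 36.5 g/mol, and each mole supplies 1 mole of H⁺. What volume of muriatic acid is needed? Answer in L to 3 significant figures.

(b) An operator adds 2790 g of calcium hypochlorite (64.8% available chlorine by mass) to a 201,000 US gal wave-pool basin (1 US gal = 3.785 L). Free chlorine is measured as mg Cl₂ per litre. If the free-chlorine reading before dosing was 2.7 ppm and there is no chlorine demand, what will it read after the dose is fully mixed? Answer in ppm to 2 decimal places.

(a) Volume: 11,800 US gal × 3.785 L/gal = 44,663 L.
(a) Alkalinity to neutralize: (152 − 124) = 28 mg/L as CaCO₃ × 44,663 L = 1251 g as CaCO₃.
(a) Equivalents of H⁺ required: 1251 ÷ 50 g/eq = 25.01 eq = 25.01 mol HCl.
(a) Mass of HCl: 25.01 × 36.5 = 912.9 g.
(a) Mass of 16.3% solution: 912.9 / 0.163 = 5601 g.
(a) Volume: 5601 g ÷ 1.12 g/mL = 5001 mL.

(b) Volume: 201,000 US gal × 3.785 L/gal = 760,785 L.
(b) Available chlorine delivered: 2790 g × 0.648 = 1808 g as Cl₂.
(b) Concentration rise: 1808 g / 760,785 L = 2.376 mg/L = 2.38 ppm.
(b) Final FC: 2.7 + 2.38 = 5.08 ppm.

(a) 5.00 L; (b) 5.08 ppm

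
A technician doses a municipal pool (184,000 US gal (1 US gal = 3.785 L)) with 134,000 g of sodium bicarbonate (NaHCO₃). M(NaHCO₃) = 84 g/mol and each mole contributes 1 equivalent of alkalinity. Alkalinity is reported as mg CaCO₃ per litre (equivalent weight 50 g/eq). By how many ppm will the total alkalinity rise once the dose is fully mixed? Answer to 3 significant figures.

115 ppm

Volume: 184,000 US gal × 3.785 L/gal = 696,440 L.
Moles of NaHCO₃: 134,000 g ÷ 84 g/mol = 1595 mol → 1595 eq of alkalinity.
As CaCO₃: 1595 eq × 50 g/eq = 79,760 g.
Rise: 79,760 g / 696,440 L × 1000 = 114.5 mg/L.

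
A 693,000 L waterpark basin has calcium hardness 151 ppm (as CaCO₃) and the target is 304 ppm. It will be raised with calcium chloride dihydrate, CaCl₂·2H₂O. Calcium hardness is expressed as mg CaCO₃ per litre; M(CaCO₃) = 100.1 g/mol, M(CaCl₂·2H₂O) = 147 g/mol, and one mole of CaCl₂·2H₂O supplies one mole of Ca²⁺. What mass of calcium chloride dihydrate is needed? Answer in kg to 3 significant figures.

Hardness to add: (304 − 151) = 153 mg/L as CaCO₃ × 693,000 L = 106,000 g as CaCO₃.
Moles of Ca²⁺ (1 mol Ca²⁺ ≡ 1 mol CaCO₃): 106,000 / 100.1 g/mol = 1059 mol.
Mass of CaCl₂·2H₂O: 1059 × 147 = 155,700 g.

156 kg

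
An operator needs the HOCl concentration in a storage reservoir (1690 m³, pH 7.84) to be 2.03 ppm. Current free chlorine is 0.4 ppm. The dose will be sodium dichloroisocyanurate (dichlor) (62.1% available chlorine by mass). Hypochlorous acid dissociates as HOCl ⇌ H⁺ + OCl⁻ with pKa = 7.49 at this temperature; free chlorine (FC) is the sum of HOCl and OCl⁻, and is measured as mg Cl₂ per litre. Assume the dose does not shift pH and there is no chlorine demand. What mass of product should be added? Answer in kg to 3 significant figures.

16.8 kg

Volume: 1690 m³ = 1,690,000 L.
[OCl⁻]/[HOCl] = 10^(pH − pKa) = 10^(7.84 − 7.49) = 2.239; fraction as HOCl = 1/(1 + 2.239) = 0.3088.
Free chlorine required for 2.03 ppm HOCl: 2.03 / 0.3088 = 6.575 ppm.
FC to add: 6.575 − 0.4 = 6.175 mg/L as Cl₂.
Cl₂ equivalent: 6.175 mg/L × 1,690,000 L = 10,440 g.
Product at 62.1% available Cl: 10,440 / 0.621 = 16,800 g.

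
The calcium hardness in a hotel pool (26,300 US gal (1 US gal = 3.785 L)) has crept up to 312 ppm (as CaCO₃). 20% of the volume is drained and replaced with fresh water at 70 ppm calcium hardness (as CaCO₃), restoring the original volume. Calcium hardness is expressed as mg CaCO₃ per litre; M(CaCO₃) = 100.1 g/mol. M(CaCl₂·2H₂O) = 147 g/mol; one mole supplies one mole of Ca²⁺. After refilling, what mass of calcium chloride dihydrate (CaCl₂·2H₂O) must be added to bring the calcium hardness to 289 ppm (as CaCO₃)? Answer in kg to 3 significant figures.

Volume: 26,300 US gal × 3.785 L/gal = 99,546 L.
After draining 20% and refilling: 312 × 0.80 + 70 × 0.20 = 263.6 ppm.
Deficit to target: 289 − 263.6 = 25.4 mg/L.
As CaCO₃: 25.4 mg/L × 99,546 L = 2528 g; ÷ 100.1 = 25.26 mol Ca²⁺.
Mass: 25.26 × 147 = 3713 g.

3.71 kg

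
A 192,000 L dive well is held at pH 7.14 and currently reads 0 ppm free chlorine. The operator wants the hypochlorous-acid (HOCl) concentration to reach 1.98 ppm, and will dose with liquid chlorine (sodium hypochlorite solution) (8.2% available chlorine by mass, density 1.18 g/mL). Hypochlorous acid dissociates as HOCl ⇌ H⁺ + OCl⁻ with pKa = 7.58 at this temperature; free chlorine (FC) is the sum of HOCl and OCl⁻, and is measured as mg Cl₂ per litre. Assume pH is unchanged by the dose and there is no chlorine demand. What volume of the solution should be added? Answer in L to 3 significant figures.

5.36 L

[OCl⁻]/[HOCl] = 10^(pH − pKa) = 10^(7.14 − 7.58) = 0.3631; fraction as HOCl = 1/(1 + 0.3631) = 0.7336.
Free chlorine required for 1.98 ppm HOCl: 1.98 / 0.7336 = 2.699 ppm.
FC to add: 2.699 − 0 = 2.699 mg/L as Cl₂.
Cl₂ equivalent: 2.699 mg/L × 192,000 L = 518.2 g.
Product at 8.2% available Cl: 518.2 / 0.082 = 6319 g.
Volume: 6319 g ÷ 1.18 g/mL = 5355 mL.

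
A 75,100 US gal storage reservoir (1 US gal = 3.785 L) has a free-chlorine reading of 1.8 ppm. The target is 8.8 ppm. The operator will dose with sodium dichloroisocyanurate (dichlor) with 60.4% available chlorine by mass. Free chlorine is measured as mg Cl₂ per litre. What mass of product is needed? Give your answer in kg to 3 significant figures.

Volume: 75,100 US gal × 3.785 L/gal = 284,254 L.
Chlorine deficit: 8.8 − 1.8 = 7 ppm = 7 mg/L as Cl₂.
Cl₂ equivalent needed: 7 mg/L × 284,254 L = 1,990,000 mg = 1990 g.
Product at 60.4% available chlorine: 1990 / 0.604 = 3294 g.

3.29 kg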